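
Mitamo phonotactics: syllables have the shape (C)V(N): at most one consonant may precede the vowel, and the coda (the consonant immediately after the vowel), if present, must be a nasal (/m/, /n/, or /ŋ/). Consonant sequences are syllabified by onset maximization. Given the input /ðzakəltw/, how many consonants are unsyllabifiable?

4

The consonants /ð/, /l/, /t/, /w/ cannot be parsed into a legal (C)V(N) syllable (only a nasal (/m/, /n/, or /ŋ/) is licensed in coda position; onsets are limited to one consonant).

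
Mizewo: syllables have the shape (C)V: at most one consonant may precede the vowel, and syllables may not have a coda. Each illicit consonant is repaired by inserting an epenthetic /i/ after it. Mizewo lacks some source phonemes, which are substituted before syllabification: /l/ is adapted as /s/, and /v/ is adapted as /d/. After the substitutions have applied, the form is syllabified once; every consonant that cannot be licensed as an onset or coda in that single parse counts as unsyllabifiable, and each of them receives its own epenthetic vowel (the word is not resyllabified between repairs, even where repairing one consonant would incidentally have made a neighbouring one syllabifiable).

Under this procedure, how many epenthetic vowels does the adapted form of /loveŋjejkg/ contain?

4

After substitution the input is /sodeŋjejkg/.
The unsyllabifiable consonants are /ŋ/, /j/, /k/, /g/; each receives one epenthetic vowel.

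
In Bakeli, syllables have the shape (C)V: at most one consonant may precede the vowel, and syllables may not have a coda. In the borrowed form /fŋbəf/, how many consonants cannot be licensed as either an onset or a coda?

3

Syllabifying with onset maximization leaves /f/, /ŋ/, /f/ stranded (no codas are permitted; onsets are limited to one consonant).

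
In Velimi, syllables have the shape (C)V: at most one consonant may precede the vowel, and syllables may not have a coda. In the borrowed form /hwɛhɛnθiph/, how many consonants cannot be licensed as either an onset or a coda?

4

The consonants /h/, /n/, /p/, /h/ cannot be parsed into a legal (C)V syllable (no codas are permitted; onsets are limited to one consonant).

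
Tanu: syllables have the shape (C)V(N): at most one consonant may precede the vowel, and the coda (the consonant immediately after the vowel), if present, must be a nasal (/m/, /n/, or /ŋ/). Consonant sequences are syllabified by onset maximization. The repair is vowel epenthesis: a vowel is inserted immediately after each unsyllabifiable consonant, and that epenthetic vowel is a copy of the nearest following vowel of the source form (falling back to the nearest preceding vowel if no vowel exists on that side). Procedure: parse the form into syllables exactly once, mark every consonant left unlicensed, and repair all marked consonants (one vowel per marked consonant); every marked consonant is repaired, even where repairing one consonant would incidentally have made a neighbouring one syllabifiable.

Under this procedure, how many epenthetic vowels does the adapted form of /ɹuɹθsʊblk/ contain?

5

The unsyllabifiable consonants are /ɹ/, /θ/, /b/, /l/, /k/; each receives one epenthetic vowel.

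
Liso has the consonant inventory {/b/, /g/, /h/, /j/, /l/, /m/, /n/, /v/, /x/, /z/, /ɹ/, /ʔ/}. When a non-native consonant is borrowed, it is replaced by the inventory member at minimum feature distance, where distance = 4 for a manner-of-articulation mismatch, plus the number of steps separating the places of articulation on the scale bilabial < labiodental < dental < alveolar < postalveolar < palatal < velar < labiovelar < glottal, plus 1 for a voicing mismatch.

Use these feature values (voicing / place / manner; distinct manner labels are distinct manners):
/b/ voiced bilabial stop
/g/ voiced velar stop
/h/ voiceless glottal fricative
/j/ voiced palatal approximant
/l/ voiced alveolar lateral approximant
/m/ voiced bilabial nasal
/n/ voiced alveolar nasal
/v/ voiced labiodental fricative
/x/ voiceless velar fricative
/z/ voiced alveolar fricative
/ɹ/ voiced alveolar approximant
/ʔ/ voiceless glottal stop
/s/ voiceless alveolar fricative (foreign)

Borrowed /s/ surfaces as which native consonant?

/z/ is closest: same manner (fricative), place distance 0 (alveolar→alveolar), voicing differs (+1); total 1. Next closest is /v/ at distance 3.

z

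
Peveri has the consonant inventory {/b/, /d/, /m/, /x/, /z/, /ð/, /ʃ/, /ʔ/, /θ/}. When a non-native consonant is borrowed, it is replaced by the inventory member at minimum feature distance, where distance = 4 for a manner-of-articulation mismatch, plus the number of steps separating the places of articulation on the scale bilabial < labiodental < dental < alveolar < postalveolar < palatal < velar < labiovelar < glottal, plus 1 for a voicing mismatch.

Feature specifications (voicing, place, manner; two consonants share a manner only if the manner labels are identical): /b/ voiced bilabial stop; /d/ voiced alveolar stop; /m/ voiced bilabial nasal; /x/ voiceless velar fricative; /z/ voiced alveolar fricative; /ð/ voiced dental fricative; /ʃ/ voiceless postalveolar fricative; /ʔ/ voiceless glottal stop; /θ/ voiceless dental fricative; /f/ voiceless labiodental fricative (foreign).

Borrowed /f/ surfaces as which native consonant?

θ

/θ/ is closest: same manner (fricative), place distance 1 (labiodental→dental), same voicing; total 1. Next closest is /ð/ at distance 2.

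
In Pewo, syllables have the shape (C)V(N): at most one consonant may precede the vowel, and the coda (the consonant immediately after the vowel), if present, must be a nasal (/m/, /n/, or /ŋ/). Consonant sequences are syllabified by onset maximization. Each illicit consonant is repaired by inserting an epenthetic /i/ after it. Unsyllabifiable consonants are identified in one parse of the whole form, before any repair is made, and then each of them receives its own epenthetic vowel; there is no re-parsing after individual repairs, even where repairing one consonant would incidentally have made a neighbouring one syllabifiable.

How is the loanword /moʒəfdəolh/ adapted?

The consonants /f/, /l/, /h/ cannot be parsed into a legal (C)V(N) syllable (only a nasal (/m/, /n/, or /ŋ/) is licensed in coda position; onsets are limited to one consonant).
Inserting the epenthetic vowel yields /f/ → /fi/, /l/ → /li/, /h/ → /hi/.

moʒəfidəolihi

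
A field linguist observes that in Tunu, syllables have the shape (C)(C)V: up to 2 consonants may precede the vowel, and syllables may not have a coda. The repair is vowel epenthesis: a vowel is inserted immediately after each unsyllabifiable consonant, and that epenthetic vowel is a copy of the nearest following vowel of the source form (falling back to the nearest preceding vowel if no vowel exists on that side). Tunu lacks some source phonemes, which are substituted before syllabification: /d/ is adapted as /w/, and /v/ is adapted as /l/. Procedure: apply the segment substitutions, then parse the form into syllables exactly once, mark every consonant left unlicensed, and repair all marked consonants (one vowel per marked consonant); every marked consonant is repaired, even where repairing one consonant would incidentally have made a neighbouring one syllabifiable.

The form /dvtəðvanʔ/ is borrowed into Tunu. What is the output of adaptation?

Substitution: /d/ → /w/, /v/ → /l/, giving /wltəðlanʔ/.
Syllabifying with onset maximization leaves /w/, /n/, /ʔ/ stranded (no codas are permitted; onsets may contain at most 2 consonants).
Inserting the epenthetic vowel yields /w/ → /wə/, /n/ → /na/, /ʔ/ → /ʔa/.

wəltəðlanaʔa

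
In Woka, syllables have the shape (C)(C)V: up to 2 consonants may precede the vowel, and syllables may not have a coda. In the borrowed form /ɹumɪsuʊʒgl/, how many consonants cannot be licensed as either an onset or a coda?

Under (C)(C)V, the unsyllabifiable consonants are /ʒ/, /g/, /l/ (no codas are permitted; onsets may contain at most 2 consonants).

3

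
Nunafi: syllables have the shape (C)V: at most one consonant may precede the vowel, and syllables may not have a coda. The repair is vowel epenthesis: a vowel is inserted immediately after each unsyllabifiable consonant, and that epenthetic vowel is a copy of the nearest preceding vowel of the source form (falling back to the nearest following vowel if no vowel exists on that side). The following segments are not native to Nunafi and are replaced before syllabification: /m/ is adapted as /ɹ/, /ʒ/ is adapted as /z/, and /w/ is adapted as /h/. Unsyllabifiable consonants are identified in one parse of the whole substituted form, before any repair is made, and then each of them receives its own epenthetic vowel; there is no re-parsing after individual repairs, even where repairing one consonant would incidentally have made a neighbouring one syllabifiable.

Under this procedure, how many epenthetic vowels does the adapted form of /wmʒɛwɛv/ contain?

3

After substitution the input is /hɹzɛhɛv/.
The unsyllabifiable consonants are /h/, /ɹ/, /v/; each receives one epenthetic vowel.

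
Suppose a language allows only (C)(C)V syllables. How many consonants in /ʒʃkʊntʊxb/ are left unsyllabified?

The consonants /ʒ/, /x/, /b/ cannot be parsed into a legal (C)(C)V syllable (no codas are permitted; onsets may contain at most 2 consonants).

3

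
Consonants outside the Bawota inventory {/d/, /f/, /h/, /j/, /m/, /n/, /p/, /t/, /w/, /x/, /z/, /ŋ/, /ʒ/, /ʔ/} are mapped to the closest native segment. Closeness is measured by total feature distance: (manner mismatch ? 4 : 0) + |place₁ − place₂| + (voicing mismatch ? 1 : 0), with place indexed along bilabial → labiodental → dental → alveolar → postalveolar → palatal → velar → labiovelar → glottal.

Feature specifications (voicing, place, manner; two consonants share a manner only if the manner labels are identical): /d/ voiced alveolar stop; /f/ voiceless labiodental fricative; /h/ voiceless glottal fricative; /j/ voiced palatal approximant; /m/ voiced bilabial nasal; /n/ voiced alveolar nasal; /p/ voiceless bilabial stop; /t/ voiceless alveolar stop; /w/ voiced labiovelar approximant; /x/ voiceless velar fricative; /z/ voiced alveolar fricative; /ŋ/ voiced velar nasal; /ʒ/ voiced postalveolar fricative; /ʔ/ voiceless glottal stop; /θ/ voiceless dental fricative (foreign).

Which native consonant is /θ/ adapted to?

f

/f/ is closest: same manner (fricative), place distance 1 (dental→labiodental), same voicing; total 1. Next closest is /z/ at distance 2.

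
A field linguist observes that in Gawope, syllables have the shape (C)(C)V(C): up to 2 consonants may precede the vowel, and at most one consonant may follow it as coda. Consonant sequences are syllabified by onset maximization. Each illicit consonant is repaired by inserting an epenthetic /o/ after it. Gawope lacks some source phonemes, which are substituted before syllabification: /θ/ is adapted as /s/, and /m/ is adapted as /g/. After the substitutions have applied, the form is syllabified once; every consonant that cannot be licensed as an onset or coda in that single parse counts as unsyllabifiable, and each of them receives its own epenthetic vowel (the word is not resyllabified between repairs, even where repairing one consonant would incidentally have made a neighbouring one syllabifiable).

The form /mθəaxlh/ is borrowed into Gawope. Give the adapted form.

gsəaxloho

Substitution: /m/ → /g/, /θ/ → /s/, giving /gsəaxlh/.
Under (C)(C)V(C), the unsyllabifiable consonants are /l/, /h/ (at most one coda consonant is licensed; onsets may contain at most 2 consonants).
Inserting the epenthetic vowel yields /l/ → /lo/, /h/ → /ho/.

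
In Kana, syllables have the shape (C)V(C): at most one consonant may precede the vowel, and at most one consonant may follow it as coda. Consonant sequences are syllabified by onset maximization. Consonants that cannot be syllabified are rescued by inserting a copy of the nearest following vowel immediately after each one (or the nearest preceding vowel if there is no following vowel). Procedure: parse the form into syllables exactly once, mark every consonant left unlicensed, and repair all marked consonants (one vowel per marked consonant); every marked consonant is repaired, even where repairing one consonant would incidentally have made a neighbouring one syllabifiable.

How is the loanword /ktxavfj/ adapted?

The consonants /k/, /t/, /f/, /j/ cannot be parsed into a legal (C)V(C) syllable (at most one coda consonant is licensed; onsets are limited to one consonant).
Epenthesis after each stranded consonant: /k/ → /ka/, /t/ → /ta/, /f/ → /fa/, /j/ → /ja/.

kataxavfaja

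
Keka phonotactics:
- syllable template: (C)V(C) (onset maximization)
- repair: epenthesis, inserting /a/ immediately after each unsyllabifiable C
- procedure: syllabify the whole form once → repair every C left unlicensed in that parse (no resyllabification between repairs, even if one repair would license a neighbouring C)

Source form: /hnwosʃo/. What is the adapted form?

hanawosʃo

Under (C)V(C), the unsyllabifiable consonants are /h/, /n/ (at most one coda consonant is licensed; onsets are limited to one consonant).
Each unlicensed consonant becomes the onset of a new syllable: /h/ → /ha/, /n/ → /na/.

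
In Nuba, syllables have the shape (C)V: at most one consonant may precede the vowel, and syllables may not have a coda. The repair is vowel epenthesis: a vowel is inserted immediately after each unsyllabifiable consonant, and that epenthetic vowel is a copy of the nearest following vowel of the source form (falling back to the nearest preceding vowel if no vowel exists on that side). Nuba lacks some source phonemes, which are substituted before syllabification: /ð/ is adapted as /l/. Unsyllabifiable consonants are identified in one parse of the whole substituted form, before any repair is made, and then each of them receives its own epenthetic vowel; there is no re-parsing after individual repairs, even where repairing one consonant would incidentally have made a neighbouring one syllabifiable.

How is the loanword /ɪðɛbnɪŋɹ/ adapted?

Substitution: /ð/ → /l/, giving /ɪlɛbnɪŋɹ/.
The consonants /b/, /ŋ/, /ɹ/ cannot be parsed into a legal (C)V syllable (no codas are permitted; onsets are limited to one consonant).
Each unlicensed consonant becomes the onset of a new syllable: /b/ → /bɪ/, /ŋ/ → /ŋɪ/, /ɹ/ → /ɹɪ/.

ɪlɛbɪnɪŋɪɹɪ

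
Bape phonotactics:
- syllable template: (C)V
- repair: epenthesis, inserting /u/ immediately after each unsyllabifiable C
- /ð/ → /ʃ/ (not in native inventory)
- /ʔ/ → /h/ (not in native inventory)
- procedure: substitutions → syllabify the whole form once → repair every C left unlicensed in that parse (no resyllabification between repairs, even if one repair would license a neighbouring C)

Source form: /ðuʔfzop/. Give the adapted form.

Substitution: /ð/ → /ʃ/, /ʔ/ → /h/, giving /ʃuhfzop/.
Syllabifying with onset maximization leaves /h/, /f/, /p/ stranded (no codas are permitted; onsets are limited to one consonant).
Inserting the epenthetic vowel yields /h/ → /hu/, /f/ → /fu/, /p/ → /pu/.

ʃuhufuzopu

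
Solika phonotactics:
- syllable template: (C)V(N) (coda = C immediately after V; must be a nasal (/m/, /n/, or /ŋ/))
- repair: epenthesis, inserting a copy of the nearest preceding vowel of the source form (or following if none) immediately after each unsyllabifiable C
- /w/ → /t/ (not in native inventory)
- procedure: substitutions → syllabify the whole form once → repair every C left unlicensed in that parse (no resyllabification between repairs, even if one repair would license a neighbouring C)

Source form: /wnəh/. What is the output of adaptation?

tənəhə

Substitution: /w/ → /t/, giving /tnəh/.
Under (C)V(N), the unsyllabifiable consonants are /t/, /h/ (only a nasal (/m/, /n/, or /ŋ/) is licensed in coda position; onsets are limited to one consonant).
Inserting the epenthetic vowel yields /t/ → /tə/, /h/ → /hə/.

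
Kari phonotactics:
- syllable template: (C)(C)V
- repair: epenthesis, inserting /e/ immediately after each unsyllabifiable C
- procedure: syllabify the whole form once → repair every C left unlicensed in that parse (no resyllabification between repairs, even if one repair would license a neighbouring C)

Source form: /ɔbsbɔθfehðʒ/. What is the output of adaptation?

Syllabifying with onset maximization leaves /b/, /h/, /ð/, /ʒ/ stranded (no codas are permitted; onsets may contain at most 2 consonants).
Each unlicensed consonant becomes the onset of a new syllable: /b/ → /be/, /h/ → /he/, /ð/ → /ðe/, /ʒ/ → /ʒe/.

ɔbesbɔθfeheðeʒe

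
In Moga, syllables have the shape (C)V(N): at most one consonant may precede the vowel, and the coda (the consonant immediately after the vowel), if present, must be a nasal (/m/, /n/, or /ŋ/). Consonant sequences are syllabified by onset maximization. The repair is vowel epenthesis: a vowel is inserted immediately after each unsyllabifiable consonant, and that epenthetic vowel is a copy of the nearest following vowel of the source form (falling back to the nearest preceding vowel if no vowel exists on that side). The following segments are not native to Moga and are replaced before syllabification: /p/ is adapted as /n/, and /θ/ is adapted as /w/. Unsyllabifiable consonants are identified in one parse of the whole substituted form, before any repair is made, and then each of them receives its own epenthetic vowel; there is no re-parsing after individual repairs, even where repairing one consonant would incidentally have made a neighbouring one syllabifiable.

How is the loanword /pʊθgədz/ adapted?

nʊwəgədəzə

Substitution: /p/ → /n/, /θ/ → /w/, giving /nʊwgədz/.
Under (C)V(N), the unsyllabifiable consonants are /w/, /d/, /z/ (only a nasal (/m/, /n/, or /ŋ/) is licensed in coda position; onsets are limited to one consonant).
Inserting the epenthetic vowel yields /w/ → /wə/, /d/ → /də/, /z/ → /zə/.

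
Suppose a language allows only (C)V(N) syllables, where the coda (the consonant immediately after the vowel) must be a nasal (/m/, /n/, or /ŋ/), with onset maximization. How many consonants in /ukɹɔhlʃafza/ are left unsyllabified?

4

The consonants /k/, /h/, /l/, /f/ cannot be parsed into a legal (C)V(N) syllable (only a nasal (/m/, /n/, or /ŋ/) is licensed in coda position; onsets are limited to one consonant).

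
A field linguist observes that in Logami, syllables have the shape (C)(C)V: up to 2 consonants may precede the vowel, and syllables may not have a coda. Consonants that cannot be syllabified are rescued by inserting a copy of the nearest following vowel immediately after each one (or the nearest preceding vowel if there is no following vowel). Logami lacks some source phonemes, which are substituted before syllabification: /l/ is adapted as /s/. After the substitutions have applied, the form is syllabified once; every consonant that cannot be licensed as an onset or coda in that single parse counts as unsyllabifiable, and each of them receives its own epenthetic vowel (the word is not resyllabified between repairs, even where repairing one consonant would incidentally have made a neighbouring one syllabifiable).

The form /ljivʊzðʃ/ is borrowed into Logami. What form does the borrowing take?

sjivʊzʊðʊʃʊ

Substitution: /l/ → /s/, giving /sjivʊzðʃ/.
The consonants /z/, /ð/, /ʃ/ cannot be parsed into a legal (C)(C)V syllable (no codas are permitted; onsets may contain at most 2 consonants).
Inserting the epenthetic vowel yields /z/ → /zʊ/, /ð/ → /ðʊ/, /ʃ/ → /ʃʊ/.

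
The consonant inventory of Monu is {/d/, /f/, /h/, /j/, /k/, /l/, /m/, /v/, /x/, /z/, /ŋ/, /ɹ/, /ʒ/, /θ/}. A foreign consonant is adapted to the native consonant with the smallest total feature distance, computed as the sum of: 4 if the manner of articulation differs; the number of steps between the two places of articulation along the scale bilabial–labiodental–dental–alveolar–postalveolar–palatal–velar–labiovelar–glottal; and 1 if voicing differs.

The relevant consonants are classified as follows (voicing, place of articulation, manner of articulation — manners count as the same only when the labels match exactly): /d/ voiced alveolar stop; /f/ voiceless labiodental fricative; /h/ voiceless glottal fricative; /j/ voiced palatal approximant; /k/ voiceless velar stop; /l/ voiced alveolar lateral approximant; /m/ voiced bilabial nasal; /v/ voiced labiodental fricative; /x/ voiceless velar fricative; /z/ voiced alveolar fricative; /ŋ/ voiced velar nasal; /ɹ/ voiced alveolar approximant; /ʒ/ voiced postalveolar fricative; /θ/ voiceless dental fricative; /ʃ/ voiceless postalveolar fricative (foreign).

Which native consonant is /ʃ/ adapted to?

/ʒ/ is closest: same manner (fricative), place distance 0 (postalveolar→postalveolar), voicing differs (+1); total 1. Next closest is /x/ at distance 2.

ʒ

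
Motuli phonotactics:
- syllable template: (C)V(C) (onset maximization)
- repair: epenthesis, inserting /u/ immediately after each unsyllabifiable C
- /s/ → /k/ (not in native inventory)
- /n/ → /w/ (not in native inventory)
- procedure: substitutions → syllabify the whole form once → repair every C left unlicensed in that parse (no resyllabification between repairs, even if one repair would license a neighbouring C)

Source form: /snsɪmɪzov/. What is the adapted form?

kuwukɪmɪzov

Substitution: /s/ → /k/, /n/ → /w/, giving /kwkɪmɪzov/.
Syllabifying with onset maximization leaves /k/, /w/ stranded (at most one coda consonant is licensed; onsets are limited to one consonant).
Each unlicensed consonant becomes the onset of a new syllable: /k/ → /ku/, /w/ → /wu/.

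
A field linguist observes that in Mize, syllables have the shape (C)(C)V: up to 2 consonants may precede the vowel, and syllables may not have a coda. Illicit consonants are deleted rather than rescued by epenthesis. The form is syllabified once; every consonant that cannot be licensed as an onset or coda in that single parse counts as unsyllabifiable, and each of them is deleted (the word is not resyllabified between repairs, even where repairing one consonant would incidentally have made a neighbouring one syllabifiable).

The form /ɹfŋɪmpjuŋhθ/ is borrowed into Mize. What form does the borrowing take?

Syllabifying with onset maximization leaves /ɹ/, /m/, /ŋ/, /h/, /θ/ stranded (no codas are permitted; onsets may contain at most 2 consonants).
Each unlicensed consonant is deleted: /ɹ/, /m/, /ŋ/, /h/, /θ/.

fŋɪpju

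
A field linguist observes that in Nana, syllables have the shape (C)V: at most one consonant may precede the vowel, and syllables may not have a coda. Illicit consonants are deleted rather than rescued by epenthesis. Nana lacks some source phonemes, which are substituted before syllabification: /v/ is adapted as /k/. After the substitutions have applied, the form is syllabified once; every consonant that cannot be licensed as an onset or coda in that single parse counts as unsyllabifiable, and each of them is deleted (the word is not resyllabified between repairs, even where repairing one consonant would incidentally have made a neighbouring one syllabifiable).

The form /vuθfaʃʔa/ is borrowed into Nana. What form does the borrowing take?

kufaʔa

Substitution: /v/ → /k/, giving /kuθfaʃʔa/.
Syllabifying with onset maximization leaves /θ/, /ʃ/ stranded (no codas are permitted; onsets are limited to one consonant).
Deleting the stranded consonants removes /θ/, /ʃ/.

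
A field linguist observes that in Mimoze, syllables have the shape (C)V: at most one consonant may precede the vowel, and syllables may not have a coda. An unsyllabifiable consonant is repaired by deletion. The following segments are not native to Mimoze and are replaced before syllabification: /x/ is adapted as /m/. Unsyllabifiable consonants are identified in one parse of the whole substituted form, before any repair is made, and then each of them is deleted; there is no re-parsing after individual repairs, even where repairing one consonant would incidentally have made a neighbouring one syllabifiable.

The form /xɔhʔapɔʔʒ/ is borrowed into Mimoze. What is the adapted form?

mɔʔapɔ

Substitution: /x/ → /m/, giving /mɔhʔapɔʔʒ/.
The consonants /h/, /ʔ/, /ʒ/ cannot be parsed into a legal (C)V syllable (no codas are permitted; onsets are limited to one consonant).
Deletion applies to /h/, /ʔ/, /ʒ/.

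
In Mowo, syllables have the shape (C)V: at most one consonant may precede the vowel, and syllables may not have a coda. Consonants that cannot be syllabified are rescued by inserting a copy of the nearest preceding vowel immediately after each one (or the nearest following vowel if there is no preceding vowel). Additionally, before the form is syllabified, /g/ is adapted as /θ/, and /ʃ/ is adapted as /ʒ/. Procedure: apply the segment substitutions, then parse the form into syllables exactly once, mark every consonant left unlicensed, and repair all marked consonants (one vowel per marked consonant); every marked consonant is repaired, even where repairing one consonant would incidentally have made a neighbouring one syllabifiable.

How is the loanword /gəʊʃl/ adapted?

Substitution: /g/ → /θ/, /ʃ/ → /ʒ/, giving /θəʊʒl/.
Syllabifying with onset maximization leaves /ʒ/, /l/ stranded (no codas are permitted; onsets are limited to one consonant).
Each unlicensed consonant becomes the onset of a new syllable: /ʒ/ → /ʒʊ/, /l/ → /lʊ/.

θəʊʒʊlʊ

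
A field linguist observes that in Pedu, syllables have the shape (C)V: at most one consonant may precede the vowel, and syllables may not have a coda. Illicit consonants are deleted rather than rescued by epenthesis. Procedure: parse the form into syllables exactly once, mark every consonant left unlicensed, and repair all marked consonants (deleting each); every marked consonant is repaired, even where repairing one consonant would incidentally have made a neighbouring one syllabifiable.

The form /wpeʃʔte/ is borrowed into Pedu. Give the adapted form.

pete

The consonants /w/, /ʃ/, /ʔ/ cannot be parsed into a legal (C)V syllable (no codas are permitted; onsets are limited to one consonant).
Deleting the stranded consonants removes /w/, /ʃ/, /ʔ/.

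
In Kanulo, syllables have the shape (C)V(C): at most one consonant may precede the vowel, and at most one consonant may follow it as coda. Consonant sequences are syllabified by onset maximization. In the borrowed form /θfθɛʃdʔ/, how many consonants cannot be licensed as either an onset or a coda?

Under (C)V(C), the unsyllabifiable consonants are /θ/, /f/, /d/, /ʔ/ (at most one coda consonant is licensed; onsets are limited to one consonant).

4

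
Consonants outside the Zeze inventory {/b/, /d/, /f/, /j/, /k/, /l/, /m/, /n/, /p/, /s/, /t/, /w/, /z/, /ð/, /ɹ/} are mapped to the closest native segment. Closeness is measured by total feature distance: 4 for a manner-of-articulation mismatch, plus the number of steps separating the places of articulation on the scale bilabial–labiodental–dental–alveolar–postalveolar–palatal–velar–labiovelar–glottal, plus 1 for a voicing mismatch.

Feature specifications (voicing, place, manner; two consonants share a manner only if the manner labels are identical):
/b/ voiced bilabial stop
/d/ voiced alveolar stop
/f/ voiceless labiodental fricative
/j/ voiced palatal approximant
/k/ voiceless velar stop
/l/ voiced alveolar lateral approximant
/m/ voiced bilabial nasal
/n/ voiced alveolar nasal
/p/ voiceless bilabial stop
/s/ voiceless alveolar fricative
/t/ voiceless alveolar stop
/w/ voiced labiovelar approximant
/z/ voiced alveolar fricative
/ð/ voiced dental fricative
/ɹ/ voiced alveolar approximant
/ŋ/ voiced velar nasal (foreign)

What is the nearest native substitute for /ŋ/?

/n/ is closest: same manner (nasal), place distance 3 (velar→alveolar), same voicing; total 3. Next closest is /j/ at distance 5.

n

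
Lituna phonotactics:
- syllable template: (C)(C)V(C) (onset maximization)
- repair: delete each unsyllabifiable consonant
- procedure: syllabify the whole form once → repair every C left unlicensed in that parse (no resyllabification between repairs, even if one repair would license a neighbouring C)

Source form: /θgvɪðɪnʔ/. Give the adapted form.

gvɪðɪn

The consonants /θ/, /ʔ/ cannot be parsed into a legal (C)(C)V(C) syllable (at most one coda consonant is licensed; onsets may contain at most 2 consonants).
Deleting the stranded consonants removes /θ/, /ʔ/.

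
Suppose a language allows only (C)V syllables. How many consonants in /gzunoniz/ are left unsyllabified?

2

Syllabifying with onset maximization leaves /g/, /z/ stranded (no codas are permitted; onsets are limited to one consonant).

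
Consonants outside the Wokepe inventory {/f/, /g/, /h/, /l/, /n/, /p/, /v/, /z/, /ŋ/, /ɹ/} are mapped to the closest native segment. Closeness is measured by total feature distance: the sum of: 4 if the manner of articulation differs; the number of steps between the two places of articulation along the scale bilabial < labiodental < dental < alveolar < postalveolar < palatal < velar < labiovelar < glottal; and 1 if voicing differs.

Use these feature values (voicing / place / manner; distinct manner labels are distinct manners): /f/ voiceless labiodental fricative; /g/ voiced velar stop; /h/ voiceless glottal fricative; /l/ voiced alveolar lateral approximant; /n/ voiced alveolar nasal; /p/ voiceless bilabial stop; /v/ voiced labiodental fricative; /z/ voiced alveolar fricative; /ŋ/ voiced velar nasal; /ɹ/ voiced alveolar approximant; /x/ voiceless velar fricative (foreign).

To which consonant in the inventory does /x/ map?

/h/ is closest: same manner (fricative), place distance 2 (velar→glottal), same voicing; total 2. Next closest is /z/ at distance 4.

h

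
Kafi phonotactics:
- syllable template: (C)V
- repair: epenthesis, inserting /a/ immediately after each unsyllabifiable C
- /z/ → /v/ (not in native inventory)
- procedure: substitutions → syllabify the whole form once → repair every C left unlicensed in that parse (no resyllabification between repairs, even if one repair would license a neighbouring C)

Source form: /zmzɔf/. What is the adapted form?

Substitution: /z/ → /v/, giving /vmvɔf/.
Under (C)V, the unsyllabifiable consonants are /v/, /m/, /f/ (no codas are permitted; onsets are limited to one consonant).
Each unlicensed consonant becomes the onset of a new syllable: /v/ → /va/, /m/ → /ma/, /f/ → /fa/.

vamavɔfa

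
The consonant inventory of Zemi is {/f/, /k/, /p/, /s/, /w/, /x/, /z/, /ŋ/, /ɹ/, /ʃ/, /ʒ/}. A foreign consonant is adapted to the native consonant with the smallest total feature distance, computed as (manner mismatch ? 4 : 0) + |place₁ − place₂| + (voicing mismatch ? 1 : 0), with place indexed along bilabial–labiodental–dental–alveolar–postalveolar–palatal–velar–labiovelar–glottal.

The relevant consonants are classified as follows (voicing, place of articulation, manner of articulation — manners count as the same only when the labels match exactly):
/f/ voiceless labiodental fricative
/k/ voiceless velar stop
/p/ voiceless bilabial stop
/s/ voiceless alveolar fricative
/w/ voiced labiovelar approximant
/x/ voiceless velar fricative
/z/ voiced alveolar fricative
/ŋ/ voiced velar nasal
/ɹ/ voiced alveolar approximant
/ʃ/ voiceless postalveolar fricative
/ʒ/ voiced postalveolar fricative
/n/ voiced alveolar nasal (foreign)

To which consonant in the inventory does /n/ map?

ŋ

/ŋ/ is closest: same manner (nasal), place distance 3 (alveolar→velar), same voicing; total 3. Next closest is /z/ at distance 4.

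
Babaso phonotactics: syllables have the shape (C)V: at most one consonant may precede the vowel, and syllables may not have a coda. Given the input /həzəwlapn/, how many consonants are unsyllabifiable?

Under (C)V, the unsyllabifiable consonants are /w/, /p/, /n/ (no codas are permitted; onsets are limited to one consonant).

3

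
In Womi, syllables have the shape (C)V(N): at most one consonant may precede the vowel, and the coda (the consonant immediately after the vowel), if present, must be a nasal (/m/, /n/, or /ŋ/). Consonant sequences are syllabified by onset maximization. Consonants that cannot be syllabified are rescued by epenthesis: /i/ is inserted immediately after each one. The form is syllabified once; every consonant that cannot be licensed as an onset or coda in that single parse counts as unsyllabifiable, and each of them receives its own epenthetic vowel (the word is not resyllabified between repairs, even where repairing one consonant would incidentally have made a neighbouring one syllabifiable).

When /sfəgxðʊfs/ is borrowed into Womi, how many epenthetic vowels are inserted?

5

The unsyllabifiable consonants are /s/, /g/, /x/, /f/, /s/; each receives one epenthetic vowel.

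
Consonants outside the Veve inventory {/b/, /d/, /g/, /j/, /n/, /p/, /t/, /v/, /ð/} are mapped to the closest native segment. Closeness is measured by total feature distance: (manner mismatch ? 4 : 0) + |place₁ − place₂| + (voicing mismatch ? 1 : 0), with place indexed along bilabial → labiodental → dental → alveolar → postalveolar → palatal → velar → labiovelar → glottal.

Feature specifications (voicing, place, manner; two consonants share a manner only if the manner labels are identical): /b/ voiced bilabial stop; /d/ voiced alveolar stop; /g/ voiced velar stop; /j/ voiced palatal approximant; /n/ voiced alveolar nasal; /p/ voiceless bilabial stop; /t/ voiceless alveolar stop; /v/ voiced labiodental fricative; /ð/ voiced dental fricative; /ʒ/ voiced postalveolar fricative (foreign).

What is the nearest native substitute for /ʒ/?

/ð/ is closest: same manner (fricative), place distance 2 (postalveolar→dental), same voicing; total 2. Next closest is /v/ at distance 3.

ð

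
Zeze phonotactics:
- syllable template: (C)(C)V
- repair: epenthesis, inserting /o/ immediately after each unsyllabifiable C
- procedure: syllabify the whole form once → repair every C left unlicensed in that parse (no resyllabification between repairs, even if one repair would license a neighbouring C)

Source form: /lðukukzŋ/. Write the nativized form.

lðukukozoŋo

Under (C)(C)V, the unsyllabifiable consonants are /k/, /z/, /ŋ/ (no codas are permitted; onsets may contain at most 2 consonants).
Inserting the epenthetic vowel yields /k/ → /ko/, /z/ → /zo/, /ŋ/ → /ŋo/.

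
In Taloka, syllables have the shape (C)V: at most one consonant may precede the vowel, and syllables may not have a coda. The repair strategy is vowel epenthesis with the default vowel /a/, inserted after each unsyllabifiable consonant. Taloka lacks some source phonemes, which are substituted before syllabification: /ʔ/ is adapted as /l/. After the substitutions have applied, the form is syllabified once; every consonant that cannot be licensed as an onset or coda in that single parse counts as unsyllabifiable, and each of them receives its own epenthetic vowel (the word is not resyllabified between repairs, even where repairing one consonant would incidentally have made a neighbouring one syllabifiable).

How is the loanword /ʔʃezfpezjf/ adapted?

Substitution: /ʔ/ → /l/, giving /lʃezfpezjf/.
Syllabifying with onset maximization leaves /l/, /z/, /f/, /z/, /j/, /f/ stranded (no codas are permitted; onsets are limited to one consonant).
Epenthesis after each stranded consonant: /l/ → /la/, /z/ → /za/, /f/ → /fa/, /z/ → /za/, /j/ → /ja/, /f/ → /fa/.

laʃezafapezajafa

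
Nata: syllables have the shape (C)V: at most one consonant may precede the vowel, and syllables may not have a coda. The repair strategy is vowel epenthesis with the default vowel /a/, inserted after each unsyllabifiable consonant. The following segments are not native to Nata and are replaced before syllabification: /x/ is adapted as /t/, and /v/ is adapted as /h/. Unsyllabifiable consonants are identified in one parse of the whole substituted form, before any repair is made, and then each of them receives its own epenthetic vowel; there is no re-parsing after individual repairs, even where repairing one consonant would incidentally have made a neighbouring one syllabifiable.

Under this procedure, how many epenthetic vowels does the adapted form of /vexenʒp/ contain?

3

After substitution the input is /hetenʒp/.
The unsyllabifiable consonants are /n/, /ʒ/, /p/; each receives one epenthetic vowel.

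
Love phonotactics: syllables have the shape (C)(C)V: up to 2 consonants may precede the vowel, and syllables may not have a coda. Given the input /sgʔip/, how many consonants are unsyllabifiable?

Under (C)(C)V, the unsyllabifiable consonants are /s/, /p/ (no codas are permitted; onsets may contain at most 2 consonants).

2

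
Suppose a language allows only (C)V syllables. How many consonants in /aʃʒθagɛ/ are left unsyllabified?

2

Under (C)V, the unsyllabifiable consonants are /ʃ/, /ʒ/ (no codas are permitted; onsets are limited to one consonant).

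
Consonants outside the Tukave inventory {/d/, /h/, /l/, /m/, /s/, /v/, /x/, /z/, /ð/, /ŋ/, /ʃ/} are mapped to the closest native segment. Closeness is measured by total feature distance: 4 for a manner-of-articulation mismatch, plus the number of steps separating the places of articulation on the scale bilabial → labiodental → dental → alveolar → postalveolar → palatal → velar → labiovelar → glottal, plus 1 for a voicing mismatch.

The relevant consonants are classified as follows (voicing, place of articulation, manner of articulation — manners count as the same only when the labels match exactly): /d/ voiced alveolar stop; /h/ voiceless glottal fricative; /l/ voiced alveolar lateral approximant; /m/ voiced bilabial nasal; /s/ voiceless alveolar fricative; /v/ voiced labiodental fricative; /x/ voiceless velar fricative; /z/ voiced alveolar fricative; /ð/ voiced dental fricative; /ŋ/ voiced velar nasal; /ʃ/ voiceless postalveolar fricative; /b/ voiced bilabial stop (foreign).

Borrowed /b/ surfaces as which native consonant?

d

/d/ is closest: same manner (stop), place distance 3 (bilabial→alveolar), same voicing; total 3. Next closest is /m/ at distance 4.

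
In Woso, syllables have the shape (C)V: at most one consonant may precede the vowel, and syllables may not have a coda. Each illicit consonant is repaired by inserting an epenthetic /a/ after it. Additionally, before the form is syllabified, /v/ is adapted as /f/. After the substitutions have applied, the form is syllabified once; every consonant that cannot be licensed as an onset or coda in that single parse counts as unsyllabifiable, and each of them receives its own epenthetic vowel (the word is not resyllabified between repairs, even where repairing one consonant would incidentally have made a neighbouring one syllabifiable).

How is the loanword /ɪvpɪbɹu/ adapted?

Substitution: /v/ → /f/, giving /ɪfpɪbɹu/.
Syllabifying with onset maximization leaves /f/, /b/ stranded (no codas are permitted; onsets are limited to one consonant).
Each unlicensed consonant becomes the onset of a new syllable: /f/ → /fa/, /b/ → /ba/.

ɪfapɪbaɹu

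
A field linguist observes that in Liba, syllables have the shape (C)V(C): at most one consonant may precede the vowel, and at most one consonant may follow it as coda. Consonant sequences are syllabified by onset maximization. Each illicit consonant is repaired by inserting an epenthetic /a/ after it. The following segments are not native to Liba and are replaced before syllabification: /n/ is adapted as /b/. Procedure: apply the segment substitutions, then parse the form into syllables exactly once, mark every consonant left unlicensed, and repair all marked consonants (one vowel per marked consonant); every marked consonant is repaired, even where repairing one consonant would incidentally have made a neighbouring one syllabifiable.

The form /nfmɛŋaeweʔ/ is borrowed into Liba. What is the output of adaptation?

bafamɛŋaeweʔ

Substitution: /n/ → /b/, giving /bfmɛŋaeweʔ/.
The consonants /b/, /f/ cannot be parsed into a legal (C)V(C) syllable (at most one coda consonant is licensed; onsets are limited to one consonant).
Each unlicensed consonant becomes the onset of a new syllable: /b/ → /ba/, /f/ → /fa/.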